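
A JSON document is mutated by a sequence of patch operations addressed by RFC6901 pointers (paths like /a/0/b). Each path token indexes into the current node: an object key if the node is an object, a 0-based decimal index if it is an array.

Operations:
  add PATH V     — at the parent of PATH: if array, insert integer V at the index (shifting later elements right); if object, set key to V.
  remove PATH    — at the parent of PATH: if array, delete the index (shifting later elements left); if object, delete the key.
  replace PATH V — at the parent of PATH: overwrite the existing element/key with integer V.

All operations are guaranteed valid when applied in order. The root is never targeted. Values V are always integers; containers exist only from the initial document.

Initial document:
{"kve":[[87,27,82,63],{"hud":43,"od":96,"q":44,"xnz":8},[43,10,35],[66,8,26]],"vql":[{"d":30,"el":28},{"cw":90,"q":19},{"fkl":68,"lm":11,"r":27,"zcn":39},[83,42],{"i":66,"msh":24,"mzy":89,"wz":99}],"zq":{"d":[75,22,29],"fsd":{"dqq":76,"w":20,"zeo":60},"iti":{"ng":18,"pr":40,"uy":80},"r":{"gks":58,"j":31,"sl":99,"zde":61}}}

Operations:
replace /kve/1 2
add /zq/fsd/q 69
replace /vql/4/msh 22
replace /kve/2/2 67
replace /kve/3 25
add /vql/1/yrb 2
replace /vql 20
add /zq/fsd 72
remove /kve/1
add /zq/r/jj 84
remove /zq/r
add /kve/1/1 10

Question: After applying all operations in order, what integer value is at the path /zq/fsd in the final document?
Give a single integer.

After op 1 (replace /kve/1 2): {"kve":[[87,27,82,63],2,[43,10,35],[66,8,26]],"vql":[{"d":30,"el":28},{"cw":90,"q":19},{"fkl":68,"lm":11,"r":27,"zcn":39},[83,42],{"i":66,"msh":24,"mzy":89,"wz":99}],"zq":{"d":[75,22,29],"fsd":{"dqq":76,"w":20,"zeo":60},"iti":{"ng":18,"pr":40,"uy":80},"r":{"gks":58,"j":31,"sl":99,"zde":61}}}
After op 2 (add /zq/fsd/q 69): {"kve":[[87,27,82,63],2,[43,10,35],[66,8,26]],"vql":[{"d":30,"el":28},{"cw":90,"q":19},{"fkl":68,"lm":11,"r":27,"zcn":39},[83,42],{"i":66,"msh":24,"mzy":89,"wz":99}],"zq":{"d":[75,22,29],"fsd":{"dqq":76,"q":69,"w":20,"zeo":60},"iti":{"ng":18,"pr":40,"uy":80},"r":{"gks":58,"j":31,"sl":99,"zde":61}}}
After op 3 (replace /vql/4/msh 22): {"kve":[[87,27,82,63],2,[43,10,35],[66,8,26]],"vql":[{"d":30,"el":28},{"cw":90,"q":19},{"fkl":68,"lm":11,"r":27,"zcn":39},[83,42],{"i":66,"msh":22,"mzy":89,"wz":99}],"zq":{"d":[75,22,29],"fsd":{"dqq":76,"q":69,"w":20,"zeo":60},"iti":{"ng":18,"pr":40,"uy":80},"r":{"gks":58,"j":31,"sl":99,"zde":61}}}
After op 4 (replace /kve/2/2 67): {"kve":[[87,27,82,63],2,[43,10,67],[66,8,26]],"vql":[{"d":30,"el":28},{"cw":90,"q":19},{"fkl":68,"lm":11,"r":27,"zcn":39},[83,42],{"i":66,"msh":22,"mzy":89,"wz":99}],"zq":{"d":[75,22,29],"fsd":{"dqq":76,"q":69,"w":20,"zeo":60},"iti":{"ng":18,"pr":40,"uy":80},"r":{"gks":58,"j":31,"sl":99,"zde":61}}}
After op 5 (replace /kve/3 25): {"kve":[[87,27,82,63],2,[43,10,67],25],"vql":[{"d":30,"el":28},{"cw":90,"q":19},{"fkl":68,"lm":11,"r":27,"zcn":39},[83,42],{"i":66,"msh":22,"mzy":89,"wz":99}],"zq":{"d":[75,22,29],"fsd":{"dqq":76,"q":69,"w":20,"zeo":60},"iti":{"ng":18,"pr":40,"uy":80},"r":{"gks":58,"j":31,"sl":99,"zde":61}}}
After op 6 (add /vql/1/yrb 2): {"kve":[[87,27,82,63],2,[43,10,67],25],"vql":[{"d":30,"el":28},{"cw":90,"q":19,"yrb":2},{"fkl":68,"lm":11,"r":27,"zcn":39},[83,42],{"i":66,"msh":22,"mzy":89,"wz":99}],"zq":{"d":[75,22,29],"fsd":{"dqq":76,"q":69,"w":20,"zeo":60},"iti":{"ng":18,"pr":40,"uy":80},"r":{"gks":58,"j":31,"sl":99,"zde":61}}}
After op 7 (replace /vql 20): {"kve":[[87,27,82,63],2,[43,10,67],25],"vql":20,"zq":{"d":[75,22,29],"fsd":{"dqq":76,"q":69,"w":20,"zeo":60},"iti":{"ng":18,"pr":40,"uy":80},"r":{"gks":58,"j":31,"sl":99,"zde":61}}}
After op 8 (add /zq/fsd 72): {"kve":[[87,27,82,63],2,[43,10,67],25],"vql":20,"zq":{"d":[75,22,29],"fsd":72,"iti":{"ng":18,"pr":40,"uy":80},"r":{"gks":58,"j":31,"sl":99,"zde":61}}}
After op 9 (remove /kve/1): {"kve":[[87,27,82,63],[43,10,67],25],"vql":20,"zq":{"d":[75,22,29],"fsd":72,"iti":{"ng":18,"pr":40,"uy":80},"r":{"gks":58,"j":31,"sl":99,"zde":61}}}
After op 10 (add /zq/r/jj 84): {"kve":[[87,27,82,63],[43,10,67],25],"vql":20,"zq":{"d":[75,22,29],"fsd":72,"iti":{"ng":18,"pr":40,"uy":80},"r":{"gks":58,"j":31,"jj":84,"sl":99,"zde":61}}}
After op 11 (remove /zq/r): {"kve":[[87,27,82,63],[43,10,67],25],"vql":20,"zq":{"d":[75,22,29],"fsd":72,"iti":{"ng":18,"pr":40,"uy":80}}}
After op 12 (add /kve/1/1 10): {"kve":[[87,27,82,63],[43,10,10,67],25],"vql":20,"zq":{"d":[75,22,29],"fsd":72,"iti":{"ng":18,"pr":40,"uy":80}}}
Value at /zq/fsd: 72

Answer: 72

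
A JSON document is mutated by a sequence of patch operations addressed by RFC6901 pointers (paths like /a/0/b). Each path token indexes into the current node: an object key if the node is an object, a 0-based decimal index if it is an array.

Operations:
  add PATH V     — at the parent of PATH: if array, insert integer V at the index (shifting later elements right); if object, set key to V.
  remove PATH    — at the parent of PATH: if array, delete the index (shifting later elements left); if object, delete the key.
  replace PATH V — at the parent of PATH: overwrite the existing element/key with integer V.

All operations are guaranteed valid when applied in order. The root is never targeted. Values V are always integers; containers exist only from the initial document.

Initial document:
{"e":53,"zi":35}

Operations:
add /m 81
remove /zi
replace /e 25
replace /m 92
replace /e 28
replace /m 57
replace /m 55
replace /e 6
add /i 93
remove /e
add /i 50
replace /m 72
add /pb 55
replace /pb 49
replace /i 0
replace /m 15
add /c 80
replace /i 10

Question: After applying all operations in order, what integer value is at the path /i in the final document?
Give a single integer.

After op 1 (add /m 81): {"e":53,"m":81,"zi":35}
After op 2 (remove /zi): {"e":53,"m":81}
After op 3 (replace /e 25): {"e":25,"m":81}
After op 4 (replace /m 92): {"e":25,"m":92}
After op 5 (replace /e 28): {"e":28,"m":92}
After op 6 (replace /m 57): {"e":28,"m":57}
After op 7 (replace /m 55): {"e":28,"m":55}
After op 8 (replace /e 6): {"e":6,"m":55}
After op 9 (add /i 93): {"e":6,"i":93,"m":55}
After op 10 (remove /e): {"i":93,"m":55}
After op 11 (add /i 50): {"i":50,"m":55}
After op 12 (replace /m 72): {"i":50,"m":72}
After op 13 (add /pb 55): {"i":50,"m":72,"pb":55}
After op 14 (replace /pb 49): {"i":50,"m":72,"pb":49}
After op 15 (replace /i 0): {"i":0,"m":72,"pb":49}
After op 16 (replace /m 15): {"i":0,"m":15,"pb":49}
After op 17 (add /c 80): {"c":80,"i":0,"m":15,"pb":49}
After op 18 (replace /i 10): {"c":80,"i":10,"m":15,"pb":49}
Value at /i: 10

Answer: 10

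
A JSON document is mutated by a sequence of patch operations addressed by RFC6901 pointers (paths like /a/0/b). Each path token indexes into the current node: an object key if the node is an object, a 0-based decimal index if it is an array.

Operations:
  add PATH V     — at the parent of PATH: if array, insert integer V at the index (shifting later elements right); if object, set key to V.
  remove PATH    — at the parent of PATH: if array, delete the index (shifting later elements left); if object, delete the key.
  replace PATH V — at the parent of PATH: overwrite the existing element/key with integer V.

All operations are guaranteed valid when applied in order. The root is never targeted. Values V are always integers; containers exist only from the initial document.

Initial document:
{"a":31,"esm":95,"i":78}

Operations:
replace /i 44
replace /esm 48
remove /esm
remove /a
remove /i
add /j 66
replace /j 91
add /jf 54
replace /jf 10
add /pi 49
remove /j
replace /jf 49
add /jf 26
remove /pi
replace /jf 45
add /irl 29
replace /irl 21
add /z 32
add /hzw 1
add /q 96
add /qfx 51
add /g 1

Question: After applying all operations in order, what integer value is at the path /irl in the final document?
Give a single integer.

Answer: 21

Derivation:
After op 1 (replace /i 44): {"a":31,"esm":95,"i":44}
After op 2 (replace /esm 48): {"a":31,"esm":48,"i":44}
After op 3 (remove /esm): {"a":31,"i":44}
After op 4 (remove /a): {"i":44}
After op 5 (remove /i): {}
After op 6 (add /j 66): {"j":66}
After op 7 (replace /j 91): {"j":91}
After op 8 (add /jf 54): {"j":91,"jf":54}
After op 9 (replace /jf 10): {"j":91,"jf":10}
After op 10 (add /pi 49): {"j":91,"jf":10,"pi":49}
After op 11 (remove /j): {"jf":10,"pi":49}
After op 12 (replace /jf 49): {"jf":49,"pi":49}
After op 13 (add /jf 26): {"jf":26,"pi":49}
After op 14 (remove /pi): {"jf":26}
After op 15 (replace /jf 45): {"jf":45}
After op 16 (add /irl 29): {"irl":29,"jf":45}
After op 17 (replace /irl 21): {"irl":21,"jf":45}
After op 18 (add /z 32): {"irl":21,"jf":45,"z":32}
After op 19 (add /hzw 1): {"hzw":1,"irl":21,"jf":45,"z":32}
After op 20 (add /q 96): {"hzw":1,"irl":21,"jf":45,"q":96,"z":32}
After op 21 (add /qfx 51): {"hzw":1,"irl":21,"jf":45,"q":96,"qfx":51,"z":32}
After op 22 (add /g 1): {"g":1,"hzw":1,"irl":21,"jf":45,"q":96,"qfx":51,"z":32}
Value at /irl: 21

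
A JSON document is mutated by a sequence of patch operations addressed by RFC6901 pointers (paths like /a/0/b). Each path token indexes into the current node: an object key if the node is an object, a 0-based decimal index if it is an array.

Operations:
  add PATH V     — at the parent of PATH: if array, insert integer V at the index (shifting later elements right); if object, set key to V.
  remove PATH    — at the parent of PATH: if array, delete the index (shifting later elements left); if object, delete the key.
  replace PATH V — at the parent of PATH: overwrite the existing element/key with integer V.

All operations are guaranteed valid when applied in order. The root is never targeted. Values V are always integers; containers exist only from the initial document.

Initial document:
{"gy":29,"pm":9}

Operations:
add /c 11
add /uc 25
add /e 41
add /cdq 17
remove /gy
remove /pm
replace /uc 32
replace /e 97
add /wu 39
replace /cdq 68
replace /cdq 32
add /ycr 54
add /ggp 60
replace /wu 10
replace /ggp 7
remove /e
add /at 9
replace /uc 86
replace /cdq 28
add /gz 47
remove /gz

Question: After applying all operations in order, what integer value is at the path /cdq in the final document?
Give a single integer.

After op 1 (add /c 11): {"c":11,"gy":29,"pm":9}
After op 2 (add /uc 25): {"c":11,"gy":29,"pm":9,"uc":25}
After op 3 (add /e 41): {"c":11,"e":41,"gy":29,"pm":9,"uc":25}
After op 4 (add /cdq 17): {"c":11,"cdq":17,"e":41,"gy":29,"pm":9,"uc":25}
After op 5 (remove /gy): {"c":11,"cdq":17,"e":41,"pm":9,"uc":25}
After op 6 (remove /pm): {"c":11,"cdq":17,"e":41,"uc":25}
After op 7 (replace /uc 32): {"c":11,"cdq":17,"e":41,"uc":32}
After op 8 (replace /e 97): {"c":11,"cdq":17,"e":97,"uc":32}
After op 9 (add /wu 39): {"c":11,"cdq":17,"e":97,"uc":32,"wu":39}
After op 10 (replace /cdq 68): {"c":11,"cdq":68,"e":97,"uc":32,"wu":39}
After op 11 (replace /cdq 32): {"c":11,"cdq":32,"e":97,"uc":32,"wu":39}
After op 12 (add /ycr 54): {"c":11,"cdq":32,"e":97,"uc":32,"wu":39,"ycr":54}
After op 13 (add /ggp 60): {"c":11,"cdq":32,"e":97,"ggp":60,"uc":32,"wu":39,"ycr":54}
After op 14 (replace /wu 10): {"c":11,"cdq":32,"e":97,"ggp":60,"uc":32,"wu":10,"ycr":54}
After op 15 (replace /ggp 7): {"c":11,"cdq":32,"e":97,"ggp":7,"uc":32,"wu":10,"ycr":54}
After op 16 (remove /e): {"c":11,"cdq":32,"ggp":7,"uc":32,"wu":10,"ycr":54}
After op 17 (add /at 9): {"at":9,"c":11,"cdq":32,"ggp":7,"uc":32,"wu":10,"ycr":54}
After op 18 (replace /uc 86): {"at":9,"c":11,"cdq":32,"ggp":7,"uc":86,"wu":10,"ycr":54}
After op 19 (replace /cdq 28): {"at":9,"c":11,"cdq":28,"ggp":7,"uc":86,"wu":10,"ycr":54}
After op 20 (add /gz 47): {"at":9,"c":11,"cdq":28,"ggp":7,"gz":47,"uc":86,"wu":10,"ycr":54}
After op 21 (remove /gz): {"at":9,"c":11,"cdq":28,"ggp":7,"uc":86,"wu":10,"ycr":54}
Value at /cdq: 28

Answer: 28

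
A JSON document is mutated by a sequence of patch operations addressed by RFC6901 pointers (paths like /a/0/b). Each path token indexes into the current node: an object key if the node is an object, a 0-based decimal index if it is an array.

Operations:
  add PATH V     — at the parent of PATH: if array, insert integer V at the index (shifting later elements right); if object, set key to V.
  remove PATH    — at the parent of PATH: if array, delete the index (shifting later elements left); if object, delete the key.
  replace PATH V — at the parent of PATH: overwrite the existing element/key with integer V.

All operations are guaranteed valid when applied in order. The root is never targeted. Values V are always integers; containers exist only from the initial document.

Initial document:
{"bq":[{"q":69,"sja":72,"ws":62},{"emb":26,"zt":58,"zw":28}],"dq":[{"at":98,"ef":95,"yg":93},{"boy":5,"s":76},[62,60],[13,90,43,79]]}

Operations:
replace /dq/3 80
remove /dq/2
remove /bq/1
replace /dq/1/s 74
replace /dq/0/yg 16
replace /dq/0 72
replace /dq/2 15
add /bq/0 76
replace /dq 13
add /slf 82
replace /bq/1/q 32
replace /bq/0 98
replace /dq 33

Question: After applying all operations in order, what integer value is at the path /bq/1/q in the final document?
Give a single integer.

After op 1 (replace /dq/3 80): {"bq":[{"q":69,"sja":72,"ws":62},{"emb":26,"zt":58,"zw":28}],"dq":[{"at":98,"ef":95,"yg":93},{"boy":5,"s":76},[62,60],80]}
After op 2 (remove /dq/2): {"bq":[{"q":69,"sja":72,"ws":62},{"emb":26,"zt":58,"zw":28}],"dq":[{"at":98,"ef":95,"yg":93},{"boy":5,"s":76},80]}
After op 3 (remove /bq/1): {"bq":[{"q":69,"sja":72,"ws":62}],"dq":[{"at":98,"ef":95,"yg":93},{"boy":5,"s":76},80]}
After op 4 (replace /dq/1/s 74): {"bq":[{"q":69,"sja":72,"ws":62}],"dq":[{"at":98,"ef":95,"yg":93},{"boy":5,"s":74},80]}
After op 5 (replace /dq/0/yg 16): {"bq":[{"q":69,"sja":72,"ws":62}],"dq":[{"at":98,"ef":95,"yg":16},{"boy":5,"s":74},80]}
After op 6 (replace /dq/0 72): {"bq":[{"q":69,"sja":72,"ws":62}],"dq":[72,{"boy":5,"s":74},80]}
After op 7 (replace /dq/2 15): {"bq":[{"q":69,"sja":72,"ws":62}],"dq":[72,{"boy":5,"s":74},15]}
After op 8 (add /bq/0 76): {"bq":[76,{"q":69,"sja":72,"ws":62}],"dq":[72,{"boy":5,"s":74},15]}
After op 9 (replace /dq 13): {"bq":[76,{"q":69,"sja":72,"ws":62}],"dq":13}
After op 10 (add /slf 82): {"bq":[76,{"q":69,"sja":72,"ws":62}],"dq":13,"slf":82}
After op 11 (replace /bq/1/q 32): {"bq":[76,{"q":32,"sja":72,"ws":62}],"dq":13,"slf":82}
After op 12 (replace /bq/0 98): {"bq":[98,{"q":32,"sja":72,"ws":62}],"dq":13,"slf":82}
After op 13 (replace /dq 33): {"bq":[98,{"q":32,"sja":72,"ws":62}],"dq":33,"slf":82}
Value at /bq/1/q: 32

Answer: 32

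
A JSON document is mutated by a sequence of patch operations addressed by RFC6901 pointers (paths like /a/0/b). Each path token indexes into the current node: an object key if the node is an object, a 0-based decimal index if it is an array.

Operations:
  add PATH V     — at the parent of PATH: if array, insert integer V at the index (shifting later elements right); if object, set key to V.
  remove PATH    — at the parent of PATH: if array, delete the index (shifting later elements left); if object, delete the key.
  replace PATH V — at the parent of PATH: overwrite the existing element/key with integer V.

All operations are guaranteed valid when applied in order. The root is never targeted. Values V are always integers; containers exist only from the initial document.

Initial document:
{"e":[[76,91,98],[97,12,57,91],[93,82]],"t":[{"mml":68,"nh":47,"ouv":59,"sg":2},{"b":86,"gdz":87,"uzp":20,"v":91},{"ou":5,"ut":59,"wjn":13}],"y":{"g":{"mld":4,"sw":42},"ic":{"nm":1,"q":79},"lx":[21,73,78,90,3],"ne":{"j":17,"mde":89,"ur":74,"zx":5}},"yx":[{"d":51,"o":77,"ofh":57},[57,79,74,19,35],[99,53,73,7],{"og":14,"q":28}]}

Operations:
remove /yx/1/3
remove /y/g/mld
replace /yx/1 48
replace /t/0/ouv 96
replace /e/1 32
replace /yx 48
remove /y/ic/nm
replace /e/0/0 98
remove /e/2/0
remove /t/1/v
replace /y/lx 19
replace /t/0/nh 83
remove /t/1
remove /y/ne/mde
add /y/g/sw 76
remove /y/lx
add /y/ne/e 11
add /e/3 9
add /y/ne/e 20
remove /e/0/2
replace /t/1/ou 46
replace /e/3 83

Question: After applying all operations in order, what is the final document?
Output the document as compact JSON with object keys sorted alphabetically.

Answer: {"e":[[98,91],32,[82],83],"t":[{"mml":68,"nh":83,"ouv":96,"sg":2},{"ou":46,"ut":59,"wjn":13}],"y":{"g":{"sw":76},"ic":{"q":79},"ne":{"e":20,"j":17,"ur":74,"zx":5}},"yx":48}

Derivation:
After op 1 (remove /yx/1/3): {"e":[[76,91,98],[97,12,57,91],[93,82]],"t":[{"mml":68,"nh":47,"ouv":59,"sg":2},{"b":86,"gdz":87,"uzp":20,"v":91},{"ou":5,"ut":59,"wjn":13}],"y":{"g":{"mld":4,"sw":42},"ic":{"nm":1,"q":79},"lx":[21,73,78,90,3],"ne":{"j":17,"mde":89,"ur":74,"zx":5}},"yx":[{"d":51,"o":77,"ofh":57},[57,79,74,35],[99,53,73,7],{"og":14,"q":28}]}
After op 2 (remove /y/g/mld): {"e":[[76,91,98],[97,12,57,91],[93,82]],"t":[{"mml":68,"nh":47,"ouv":59,"sg":2},{"b":86,"gdz":87,"uzp":20,"v":91},{"ou":5,"ut":59,"wjn":13}],"y":{"g":{"sw":42},"ic":{"nm":1,"q":79},"lx":[21,73,78,90,3],"ne":{"j":17,"mde":89,"ur":74,"zx":5}},"yx":[{"d":51,"o":77,"ofh":57},[57,79,74,35],[99,53,73,7],{"og":14,"q":28}]}
After op 3 (replace /yx/1 48): {"e":[[76,91,98],[97,12,57,91],[93,82]],"t":[{"mml":68,"nh":47,"ouv":59,"sg":2},{"b":86,"gdz":87,"uzp":20,"v":91},{"ou":5,"ut":59,"wjn":13}],"y":{"g":{"sw":42},"ic":{"nm":1,"q":79},"lx":[21,73,78,90,3],"ne":{"j":17,"mde":89,"ur":74,"zx":5}},"yx":[{"d":51,"o":77,"ofh":57},48,[99,53,73,7],{"og":14,"q":28}]}
After op 4 (replace /t/0/ouv 96): {"e":[[76,91,98],[97,12,57,91],[93,82]],"t":[{"mml":68,"nh":47,"ouv":96,"sg":2},{"b":86,"gdz":87,"uzp":20,"v":91},{"ou":5,"ut":59,"wjn":13}],"y":{"g":{"sw":42},"ic":{"nm":1,"q":79},"lx":[21,73,78,90,3],"ne":{"j":17,"mde":89,"ur":74,"zx":5}},"yx":[{"d":51,"o":77,"ofh":57},48,[99,53,73,7],{"og":14,"q":28}]}
After op 5 (replace /e/1 32): {"e":[[76,91,98],32,[93,82]],"t":[{"mml":68,"nh":47,"ouv":96,"sg":2},{"b":86,"gdz":87,"uzp":20,"v":91},{"ou":5,"ut":59,"wjn":13}],"y":{"g":{"sw":42},"ic":{"nm":1,"q":79},"lx":[21,73,78,90,3],"ne":{"j":17,"mde":89,"ur":74,"zx":5}},"yx":[{"d":51,"o":77,"ofh":57},48,[99,53,73,7],{"og":14,"q":28}]}
After op 6 (replace /yx 48): {"e":[[76,91,98],32,[93,82]],"t":[{"mml":68,"nh":47,"ouv":96,"sg":2},{"b":86,"gdz":87,"uzp":20,"v":91},{"ou":5,"ut":59,"wjn":13}],"y":{"g":{"sw":42},"ic":{"nm":1,"q":79},"lx":[21,73,78,90,3],"ne":{"j":17,"mde":89,"ur":74,"zx":5}},"yx":48}
After op 7 (remove /y/ic/nm): {"e":[[76,91,98],32,[93,82]],"t":[{"mml":68,"nh":47,"ouv":96,"sg":2},{"b":86,"gdz":87,"uzp":20,"v":91},{"ou":5,"ut":59,"wjn":13}],"y":{"g":{"sw":42},"ic":{"q":79},"lx":[21,73,78,90,3],"ne":{"j":17,"mde":89,"ur":74,"zx":5}},"yx":48}
After op 8 (replace /e/0/0 98): {"e":[[98,91,98],32,[93,82]],"t":[{"mml":68,"nh":47,"ouv":96,"sg":2},{"b":86,"gdz":87,"uzp":20,"v":91},{"ou":5,"ut":59,"wjn":13}],"y":{"g":{"sw":42},"ic":{"q":79},"lx":[21,73,78,90,3],"ne":{"j":17,"mde":89,"ur":74,"zx":5}},"yx":48}
After op 9 (remove /e/2/0): {"e":[[98,91,98],32,[82]],"t":[{"mml":68,"nh":47,"ouv":96,"sg":2},{"b":86,"gdz":87,"uzp":20,"v":91},{"ou":5,"ut":59,"wjn":13}],"y":{"g":{"sw":42},"ic":{"q":79},"lx":[21,73,78,90,3],"ne":{"j":17,"mde":89,"ur":74,"zx":5}},"yx":48}
After op 10 (remove /t/1/v): {"e":[[98,91,98],32,[82]],"t":[{"mml":68,"nh":47,"ouv":96,"sg":2},{"b":86,"gdz":87,"uzp":20},{"ou":5,"ut":59,"wjn":13}],"y":{"g":{"sw":42},"ic":{"q":79},"lx":[21,73,78,90,3],"ne":{"j":17,"mde":89,"ur":74,"zx":5}},"yx":48}
After op 11 (replace /y/lx 19): {"e":[[98,91,98],32,[82]],"t":[{"mml":68,"nh":47,"ouv":96,"sg":2},{"b":86,"gdz":87,"uzp":20},{"ou":5,"ut":59,"wjn":13}],"y":{"g":{"sw":42},"ic":{"q":79},"lx":19,"ne":{"j":17,"mde":89,"ur":74,"zx":5}},"yx":48}
After op 12 (replace /t/0/nh 83): {"e":[[98,91,98],32,[82]],"t":[{"mml":68,"nh":83,"ouv":96,"sg":2},{"b":86,"gdz":87,"uzp":20},{"ou":5,"ut":59,"wjn":13}],"y":{"g":{"sw":42},"ic":{"q":79},"lx":19,"ne":{"j":17,"mde":89,"ur":74,"zx":5}},"yx":48}
After op 13 (remove /t/1): {"e":[[98,91,98],32,[82]],"t":[{"mml":68,"nh":83,"ouv":96,"sg":2},{"ou":5,"ut":59,"wjn":13}],"y":{"g":{"sw":42},"ic":{"q":79},"lx":19,"ne":{"j":17,"mde":89,"ur":74,"zx":5}},"yx":48}
After op 14 (remove /y/ne/mde): {"e":[[98,91,98],32,[82]],"t":[{"mml":68,"nh":83,"ouv":96,"sg":2},{"ou":5,"ut":59,"wjn":13}],"y":{"g":{"sw":42},"ic":{"q":79},"lx":19,"ne":{"j":17,"ur":74,"zx":5}},"yx":48}
After op 15 (add /y/g/sw 76): {"e":[[98,91,98],32,[82]],"t":[{"mml":68,"nh":83,"ouv":96,"sg":2},{"ou":5,"ut":59,"wjn":13}],"y":{"g":{"sw":76},"ic":{"q":79},"lx":19,"ne":{"j":17,"ur":74,"zx":5}},"yx":48}
After op 16 (remove /y/lx): {"e":[[98,91,98],32,[82]],"t":[{"mml":68,"nh":83,"ouv":96,"sg":2},{"ou":5,"ut":59,"wjn":13}],"y":{"g":{"sw":76},"ic":{"q":79},"ne":{"j":17,"ur":74,"zx":5}},"yx":48}
After op 17 (add /y/ne/e 11): {"e":[[98,91,98],32,[82]],"t":[{"mml":68,"nh":83,"ouv":96,"sg":2},{"ou":5,"ut":59,"wjn":13}],"y":{"g":{"sw":76},"ic":{"q":79},"ne":{"e":11,"j":17,"ur":74,"zx":5}},"yx":48}
After op 18 (add /e/3 9): {"e":[[98,91,98],32,[82],9],"t":[{"mml":68,"nh":83,"ouv":96,"sg":2},{"ou":5,"ut":59,"wjn":13}],"y":{"g":{"sw":76},"ic":{"q":79},"ne":{"e":11,"j":17,"ur":74,"zx":5}},"yx":48}
After op 19 (add /y/ne/e 20): {"e":[[98,91,98],32,[82],9],"t":[{"mml":68,"nh":83,"ouv":96,"sg":2},{"ou":5,"ut":59,"wjn":13}],"y":{"g":{"sw":76},"ic":{"q":79},"ne":{"e":20,"j":17,"ur":74,"zx":5}},"yx":48}
After op 20 (remove /e/0/2): {"e":[[98,91],32,[82],9],"t":[{"mml":68,"nh":83,"ouv":96,"sg":2},{"ou":5,"ut":59,"wjn":13}],"y":{"g":{"sw":76},"ic":{"q":79},"ne":{"e":20,"j":17,"ur":74,"zx":5}},"yx":48}
After op 21 (replace /t/1/ou 46): {"e":[[98,91],32,[82],9],"t":[{"mml":68,"nh":83,"ouv":96,"sg":2},{"ou":46,"ut":59,"wjn":13}],"y":{"g":{"sw":76},"ic":{"q":79},"ne":{"e":20,"j":17,"ur":74,"zx":5}},"yx":48}
After op 22 (replace /e/3 83): {"e":[[98,91],32,[82],83],"t":[{"mml":68,"nh":83,"ouv":96,"sg":2},{"ou":46,"ut":59,"wjn":13}],"y":{"g":{"sw":76},"ic":{"q":79},"ne":{"e":20,"j":17,"ur":74,"zx":5}},"yx":48}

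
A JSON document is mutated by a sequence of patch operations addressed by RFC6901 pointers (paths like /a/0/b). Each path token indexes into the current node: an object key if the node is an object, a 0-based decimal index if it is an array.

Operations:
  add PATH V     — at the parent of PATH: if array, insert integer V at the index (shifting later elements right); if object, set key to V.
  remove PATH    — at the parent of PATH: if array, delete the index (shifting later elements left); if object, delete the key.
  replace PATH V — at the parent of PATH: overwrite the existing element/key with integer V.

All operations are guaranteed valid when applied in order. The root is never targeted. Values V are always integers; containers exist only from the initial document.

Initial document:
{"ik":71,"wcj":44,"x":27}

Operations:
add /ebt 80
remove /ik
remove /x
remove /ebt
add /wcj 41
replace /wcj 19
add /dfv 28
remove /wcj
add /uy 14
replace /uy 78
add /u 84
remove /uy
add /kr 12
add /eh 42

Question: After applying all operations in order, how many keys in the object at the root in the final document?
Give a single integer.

Answer: 4

Derivation:
After op 1 (add /ebt 80): {"ebt":80,"ik":71,"wcj":44,"x":27}
After op 2 (remove /ik): {"ebt":80,"wcj":44,"x":27}
After op 3 (remove /x): {"ebt":80,"wcj":44}
After op 4 (remove /ebt): {"wcj":44}
After op 5 (add /wcj 41): {"wcj":41}
After op 6 (replace /wcj 19): {"wcj":19}
After op 7 (add /dfv 28): {"dfv":28,"wcj":19}
After op 8 (remove /wcj): {"dfv":28}
After op 9 (add /uy 14): {"dfv":28,"uy":14}
After op 10 (replace /uy 78): {"dfv":28,"uy":78}
After op 11 (add /u 84): {"dfv":28,"u":84,"uy":78}
After op 12 (remove /uy): {"dfv":28,"u":84}
After op 13 (add /kr 12): {"dfv":28,"kr":12,"u":84}
After op 14 (add /eh 42): {"dfv":28,"eh":42,"kr":12,"u":84}
Size at the root: 4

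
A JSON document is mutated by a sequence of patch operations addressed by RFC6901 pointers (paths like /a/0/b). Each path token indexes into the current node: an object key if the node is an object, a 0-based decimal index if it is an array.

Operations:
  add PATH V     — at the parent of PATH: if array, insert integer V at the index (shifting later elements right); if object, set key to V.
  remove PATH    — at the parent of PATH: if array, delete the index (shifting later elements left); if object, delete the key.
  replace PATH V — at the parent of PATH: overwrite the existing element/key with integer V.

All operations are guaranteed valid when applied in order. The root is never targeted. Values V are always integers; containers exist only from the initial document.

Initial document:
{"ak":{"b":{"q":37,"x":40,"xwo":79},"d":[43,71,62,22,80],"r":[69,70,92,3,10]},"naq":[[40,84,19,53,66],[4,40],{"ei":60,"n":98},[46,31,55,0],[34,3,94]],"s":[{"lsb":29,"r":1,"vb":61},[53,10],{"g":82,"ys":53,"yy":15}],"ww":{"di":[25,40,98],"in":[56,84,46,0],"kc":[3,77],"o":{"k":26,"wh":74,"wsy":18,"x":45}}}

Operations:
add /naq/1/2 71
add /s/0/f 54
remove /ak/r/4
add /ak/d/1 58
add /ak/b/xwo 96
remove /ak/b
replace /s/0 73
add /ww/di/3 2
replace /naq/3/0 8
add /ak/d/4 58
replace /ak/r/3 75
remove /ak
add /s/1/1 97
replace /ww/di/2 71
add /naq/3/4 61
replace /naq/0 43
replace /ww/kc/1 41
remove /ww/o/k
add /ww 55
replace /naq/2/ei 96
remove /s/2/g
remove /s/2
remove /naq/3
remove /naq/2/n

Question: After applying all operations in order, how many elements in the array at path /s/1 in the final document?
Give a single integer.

Answer: 3

Derivation:
After op 1 (add /naq/1/2 71): {"ak":{"b":{"q":37,"x":40,"xwo":79},"d":[43,71,62,22,80],"r":[69,70,92,3,10]},"naq":[[40,84,19,53,66],[4,40,71],{"ei":60,"n":98},[46,31,55,0],[34,3,94]],"s":[{"lsb":29,"r":1,"vb":61},[53,10],{"g":82,"ys":53,"yy":15}],"ww":{"di":[25,40,98],"in":[56,84,46,0],"kc":[3,77],"o":{"k":26,"wh":74,"wsy":18,"x":45}}}
After op 2 (add /s/0/f 54): {"ak":{"b":{"q":37,"x":40,"xwo":79},"d":[43,71,62,22,80],"r":[69,70,92,3,10]},"naq":[[40,84,19,53,66],[4,40,71],{"ei":60,"n":98},[46,31,55,0],[34,3,94]],"s":[{"f":54,"lsb":29,"r":1,"vb":61},[53,10],{"g":82,"ys":53,"yy":15}],"ww":{"di":[25,40,98],"in":[56,84,46,0],"kc":[3,77],"o":{"k":26,"wh":74,"wsy":18,"x":45}}}
After op 3 (remove /ak/r/4): {"ak":{"b":{"q":37,"x":40,"xwo":79},"d":[43,71,62,22,80],"r":[69,70,92,3]},"naq":[[40,84,19,53,66],[4,40,71],{"ei":60,"n":98},[46,31,55,0],[34,3,94]],"s":[{"f":54,"lsb":29,"r":1,"vb":61},[53,10],{"g":82,"ys":53,"yy":15}],"ww":{"di":[25,40,98],"in":[56,84,46,0],"kc":[3,77],"o":{"k":26,"wh":74,"wsy":18,"x":45}}}
After op 4 (add /ak/d/1 58): {"ak":{"b":{"q":37,"x":40,"xwo":79},"d":[43,58,71,62,22,80],"r":[69,70,92,3]},"naq":[[40,84,19,53,66],[4,40,71],{"ei":60,"n":98},[46,31,55,0],[34,3,94]],"s":[{"f":54,"lsb":29,"r":1,"vb":61},[53,10],{"g":82,"ys":53,"yy":15}],"ww":{"di":[25,40,98],"in":[56,84,46,0],"kc":[3,77],"o":{"k":26,"wh":74,"wsy":18,"x":45}}}
After op 5 (add /ak/b/xwo 96): {"ak":{"b":{"q":37,"x":40,"xwo":96},"d":[43,58,71,62,22,80],"r":[69,70,92,3]},"naq":[[40,84,19,53,66],[4,40,71],{"ei":60,"n":98},[46,31,55,0],[34,3,94]],"s":[{"f":54,"lsb":29,"r":1,"vb":61},[53,10],{"g":82,"ys":53,"yy":15}],"ww":{"di":[25,40,98],"in":[56,84,46,0],"kc":[3,77],"o":{"k":26,"wh":74,"wsy":18,"x":45}}}
After op 6 (remove /ak/b): {"ak":{"d":[43,58,71,62,22,80],"r":[69,70,92,3]},"naq":[[40,84,19,53,66],[4,40,71],{"ei":60,"n":98},[46,31,55,0],[34,3,94]],"s":[{"f":54,"lsb":29,"r":1,"vb":61},[53,10],{"g":82,"ys":53,"yy":15}],"ww":{"di":[25,40,98],"in":[56,84,46,0],"kc":[3,77],"o":{"k":26,"wh":74,"wsy":18,"x":45}}}
After op 7 (replace /s/0 73): {"ak":{"d":[43,58,71,62,22,80],"r":[69,70,92,3]},"naq":[[40,84,19,53,66],[4,40,71],{"ei":60,"n":98},[46,31,55,0],[34,3,94]],"s":[73,[53,10],{"g":82,"ys":53,"yy":15}],"ww":{"di":[25,40,98],"in":[56,84,46,0],"kc":[3,77],"o":{"k":26,"wh":74,"wsy":18,"x":45}}}
After op 8 (add /ww/di/3 2): {"ak":{"d":[43,58,71,62,22,80],"r":[69,70,92,3]},"naq":[[40,84,19,53,66],[4,40,71],{"ei":60,"n":98},[46,31,55,0],[34,3,94]],"s":[73,[53,10],{"g":82,"ys":53,"yy":15}],"ww":{"di":[25,40,98,2],"in":[56,84,46,0],"kc":[3,77],"o":{"k":26,"wh":74,"wsy":18,"x":45}}}
After op 9 (replace /naq/3/0 8): {"ak":{"d":[43,58,71,62,22,80],"r":[69,70,92,3]},"naq":[[40,84,19,53,66],[4,40,71],{"ei":60,"n":98},[8,31,55,0],[34,3,94]],"s":[73,[53,10],{"g":82,"ys":53,"yy":15}],"ww":{"di":[25,40,98,2],"in":[56,84,46,0],"kc":[3,77],"o":{"k":26,"wh":74,"wsy":18,"x":45}}}
After op 10 (add /ak/d/4 58): {"ak":{"d":[43,58,71,62,58,22,80],"r":[69,70,92,3]},"naq":[[40,84,19,53,66],[4,40,71],{"ei":60,"n":98},[8,31,55,0],[34,3,94]],"s":[73,[53,10],{"g":82,"ys":53,"yy":15}],"ww":{"di":[25,40,98,2],"in":[56,84,46,0],"kc":[3,77],"o":{"k":26,"wh":74,"wsy":18,"x":45}}}
After op 11 (replace /ak/r/3 75): {"ak":{"d":[43,58,71,62,58,22,80],"r":[69,70,92,75]},"naq":[[40,84,19,53,66],[4,40,71],{"ei":60,"n":98},[8,31,55,0],[34,3,94]],"s":[73,[53,10],{"g":82,"ys":53,"yy":15}],"ww":{"di":[25,40,98,2],"in":[56,84,46,0],"kc":[3,77],"o":{"k":26,"wh":74,"wsy":18,"x":45}}}
After op 12 (remove /ak): {"naq":[[40,84,19,53,66],[4,40,71],{"ei":60,"n":98},[8,31,55,0],[34,3,94]],"s":[73,[53,10],{"g":82,"ys":53,"yy":15}],"ww":{"di":[25,40,98,2],"in":[56,84,46,0],"kc":[3,77],"o":{"k":26,"wh":74,"wsy":18,"x":45}}}
After op 13 (add /s/1/1 97): {"naq":[[40,84,19,53,66],[4,40,71],{"ei":60,"n":98},[8,31,55,0],[34,3,94]],"s":[73,[53,97,10],{"g":82,"ys":53,"yy":15}],"ww":{"di":[25,40,98,2],"in":[56,84,46,0],"kc":[3,77],"o":{"k":26,"wh":74,"wsy":18,"x":45}}}
After op 14 (replace /ww/di/2 71): {"naq":[[40,84,19,53,66],[4,40,71],{"ei":60,"n":98},[8,31,55,0],[34,3,94]],"s":[73,[53,97,10],{"g":82,"ys":53,"yy":15}],"ww":{"di":[25,40,71,2],"in":[56,84,46,0],"kc":[3,77],"o":{"k":26,"wh":74,"wsy":18,"x":45}}}
After op 15 (add /naq/3/4 61): {"naq":[[40,84,19,53,66],[4,40,71],{"ei":60,"n":98},[8,31,55,0,61],[34,3,94]],"s":[73,[53,97,10],{"g":82,"ys":53,"yy":15}],"ww":{"di":[25,40,71,2],"in":[56,84,46,0],"kc":[3,77],"o":{"k":26,"wh":74,"wsy":18,"x":45}}}
After op 16 (replace /naq/0 43): {"naq":[43,[4,40,71],{"ei":60,"n":98},[8,31,55,0,61],[34,3,94]],"s":[73,[53,97,10],{"g":82,"ys":53,"yy":15}],"ww":{"di":[25,40,71,2],"in":[56,84,46,0],"kc":[3,77],"o":{"k":26,"wh":74,"wsy":18,"x":45}}}
After op 17 (replace /ww/kc/1 41): {"naq":[43,[4,40,71],{"ei":60,"n":98},[8,31,55,0,61],[34,3,94]],"s":[73,[53,97,10],{"g":82,"ys":53,"yy":15}],"ww":{"di":[25,40,71,2],"in":[56,84,46,0],"kc":[3,41],"o":{"k":26,"wh":74,"wsy":18,"x":45}}}
After op 18 (remove /ww/o/k): {"naq":[43,[4,40,71],{"ei":60,"n":98},[8,31,55,0,61],[34,3,94]],"s":[73,[53,97,10],{"g":82,"ys":53,"yy":15}],"ww":{"di":[25,40,71,2],"in":[56,84,46,0],"kc":[3,41],"o":{"wh":74,"wsy":18,"x":45}}}
After op 19 (add /ww 55): {"naq":[43,[4,40,71],{"ei":60,"n":98},[8,31,55,0,61],[34,3,94]],"s":[73,[53,97,10],{"g":82,"ys":53,"yy":15}],"ww":55}
After op 20 (replace /naq/2/ei 96): {"naq":[43,[4,40,71],{"ei":96,"n":98},[8,31,55,0,61],[34,3,94]],"s":[73,[53,97,10],{"g":82,"ys":53,"yy":15}],"ww":55}
After op 21 (remove /s/2/g): {"naq":[43,[4,40,71],{"ei":96,"n":98},[8,31,55,0,61],[34,3,94]],"s":[73,[53,97,10],{"ys":53,"yy":15}],"ww":55}
After op 22 (remove /s/2): {"naq":[43,[4,40,71],{"ei":96,"n":98},[8,31,55,0,61],[34,3,94]],"s":[73,[53,97,10]],"ww":55}
After op 23 (remove /naq/3): {"naq":[43,[4,40,71],{"ei":96,"n":98},[34,3,94]],"s":[73,[53,97,10]],"ww":55}
After op 24 (remove /naq/2/n): {"naq":[43,[4,40,71],{"ei":96},[34,3,94]],"s":[73,[53,97,10]],"ww":55}
Size at path /s/1: 3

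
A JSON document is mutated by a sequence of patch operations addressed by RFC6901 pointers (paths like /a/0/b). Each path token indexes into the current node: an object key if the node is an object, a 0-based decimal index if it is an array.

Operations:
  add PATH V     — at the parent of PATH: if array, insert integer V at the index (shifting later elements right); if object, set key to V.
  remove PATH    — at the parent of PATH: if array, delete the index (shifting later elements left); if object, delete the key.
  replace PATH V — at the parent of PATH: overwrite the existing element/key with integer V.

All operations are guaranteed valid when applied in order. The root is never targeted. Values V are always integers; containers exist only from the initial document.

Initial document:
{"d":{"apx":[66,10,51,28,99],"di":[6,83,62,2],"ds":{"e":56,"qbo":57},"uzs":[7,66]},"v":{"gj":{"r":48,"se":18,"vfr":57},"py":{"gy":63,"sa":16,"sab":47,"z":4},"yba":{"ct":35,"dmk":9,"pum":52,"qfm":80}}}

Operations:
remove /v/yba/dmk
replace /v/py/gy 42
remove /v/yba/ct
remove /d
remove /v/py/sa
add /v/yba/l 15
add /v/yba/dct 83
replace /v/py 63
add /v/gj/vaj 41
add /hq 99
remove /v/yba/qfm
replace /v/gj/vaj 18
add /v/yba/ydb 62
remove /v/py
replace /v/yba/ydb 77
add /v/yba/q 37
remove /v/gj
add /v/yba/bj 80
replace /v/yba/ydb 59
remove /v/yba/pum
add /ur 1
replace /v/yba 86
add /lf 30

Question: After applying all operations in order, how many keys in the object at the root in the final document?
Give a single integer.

Answer: 4

Derivation:
After op 1 (remove /v/yba/dmk): {"d":{"apx":[66,10,51,28,99],"di":[6,83,62,2],"ds":{"e":56,"qbo":57},"uzs":[7,66]},"v":{"gj":{"r":48,"se":18,"vfr":57},"py":{"gy":63,"sa":16,"sab":47,"z":4},"yba":{"ct":35,"pum":52,"qfm":80}}}
After op 2 (replace /v/py/gy 42): {"d":{"apx":[66,10,51,28,99],"di":[6,83,62,2],"ds":{"e":56,"qbo":57},"uzs":[7,66]},"v":{"gj":{"r":48,"se":18,"vfr":57},"py":{"gy":42,"sa":16,"sab":47,"z":4},"yba":{"ct":35,"pum":52,"qfm":80}}}
After op 3 (remove /v/yba/ct): {"d":{"apx":[66,10,51,28,99],"di":[6,83,62,2],"ds":{"e":56,"qbo":57},"uzs":[7,66]},"v":{"gj":{"r":48,"se":18,"vfr":57},"py":{"gy":42,"sa":16,"sab":47,"z":4},"yba":{"pum":52,"qfm":80}}}
After op 4 (remove /d): {"v":{"gj":{"r":48,"se":18,"vfr":57},"py":{"gy":42,"sa":16,"sab":47,"z":4},"yba":{"pum":52,"qfm":80}}}
After op 5 (remove /v/py/sa): {"v":{"gj":{"r":48,"se":18,"vfr":57},"py":{"gy":42,"sab":47,"z":4},"yba":{"pum":52,"qfm":80}}}
After op 6 (add /v/yba/l 15): {"v":{"gj":{"r":48,"se":18,"vfr":57},"py":{"gy":42,"sab":47,"z":4},"yba":{"l":15,"pum":52,"qfm":80}}}
After op 7 (add /v/yba/dct 83): {"v":{"gj":{"r":48,"se":18,"vfr":57},"py":{"gy":42,"sab":47,"z":4},"yba":{"dct":83,"l":15,"pum":52,"qfm":80}}}
After op 8 (replace /v/py 63): {"v":{"gj":{"r":48,"se":18,"vfr":57},"py":63,"yba":{"dct":83,"l":15,"pum":52,"qfm":80}}}
After op 9 (add /v/gj/vaj 41): {"v":{"gj":{"r":48,"se":18,"vaj":41,"vfr":57},"py":63,"yba":{"dct":83,"l":15,"pum":52,"qfm":80}}}
After op 10 (add /hq 99): {"hq":99,"v":{"gj":{"r":48,"se":18,"vaj":41,"vfr":57},"py":63,"yba":{"dct":83,"l":15,"pum":52,"qfm":80}}}
After op 11 (remove /v/yba/qfm): {"hq":99,"v":{"gj":{"r":48,"se":18,"vaj":41,"vfr":57},"py":63,"yba":{"dct":83,"l":15,"pum":52}}}
After op 12 (replace /v/gj/vaj 18): {"hq":99,"v":{"gj":{"r":48,"se":18,"vaj":18,"vfr":57},"py":63,"yba":{"dct":83,"l":15,"pum":52}}}
After op 13 (add /v/yba/ydb 62): {"hq":99,"v":{"gj":{"r":48,"se":18,"vaj":18,"vfr":57},"py":63,"yba":{"dct":83,"l":15,"pum":52,"ydb":62}}}
After op 14 (remove /v/py): {"hq":99,"v":{"gj":{"r":48,"se":18,"vaj":18,"vfr":57},"yba":{"dct":83,"l":15,"pum":52,"ydb":62}}}
After op 15 (replace /v/yba/ydb 77): {"hq":99,"v":{"gj":{"r":48,"se":18,"vaj":18,"vfr":57},"yba":{"dct":83,"l":15,"pum":52,"ydb":77}}}
After op 16 (add /v/yba/q 37): {"hq":99,"v":{"gj":{"r":48,"se":18,"vaj":18,"vfr":57},"yba":{"dct":83,"l":15,"pum":52,"q":37,"ydb":77}}}
After op 17 (remove /v/gj): {"hq":99,"v":{"yba":{"dct":83,"l":15,"pum":52,"q":37,"ydb":77}}}
After op 18 (add /v/yba/bj 80): {"hq":99,"v":{"yba":{"bj":80,"dct":83,"l":15,"pum":52,"q":37,"ydb":77}}}
After op 19 (replace /v/yba/ydb 59): {"hq":99,"v":{"yba":{"bj":80,"dct":83,"l":15,"pum":52,"q":37,"ydb":59}}}
After op 20 (remove /v/yba/pum): {"hq":99,"v":{"yba":{"bj":80,"dct":83,"l":15,"q":37,"ydb":59}}}
After op 21 (add /ur 1): {"hq":99,"ur":1,"v":{"yba":{"bj":80,"dct":83,"l":15,"q":37,"ydb":59}}}
After op 22 (replace /v/yba 86): {"hq":99,"ur":1,"v":{"yba":86}}
After op 23 (add /lf 30): {"hq":99,"lf":30,"ur":1,"v":{"yba":86}}
Size at the root: 4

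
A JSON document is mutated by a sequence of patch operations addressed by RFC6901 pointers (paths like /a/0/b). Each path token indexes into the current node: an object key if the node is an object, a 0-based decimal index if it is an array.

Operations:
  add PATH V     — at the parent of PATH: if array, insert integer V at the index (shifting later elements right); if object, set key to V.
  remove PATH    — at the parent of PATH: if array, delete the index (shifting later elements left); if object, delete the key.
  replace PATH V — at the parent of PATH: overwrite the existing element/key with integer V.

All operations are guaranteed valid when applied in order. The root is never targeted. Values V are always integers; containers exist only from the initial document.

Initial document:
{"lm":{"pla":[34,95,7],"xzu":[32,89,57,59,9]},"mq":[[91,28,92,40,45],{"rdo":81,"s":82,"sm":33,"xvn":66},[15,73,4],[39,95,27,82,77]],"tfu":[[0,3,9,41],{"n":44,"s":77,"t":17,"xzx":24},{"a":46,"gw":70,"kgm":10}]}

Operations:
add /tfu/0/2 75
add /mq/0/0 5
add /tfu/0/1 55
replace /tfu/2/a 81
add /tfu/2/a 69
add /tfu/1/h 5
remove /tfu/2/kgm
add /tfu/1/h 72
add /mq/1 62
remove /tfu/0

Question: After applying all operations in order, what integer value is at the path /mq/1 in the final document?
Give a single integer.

After op 1 (add /tfu/0/2 75): {"lm":{"pla":[34,95,7],"xzu":[32,89,57,59,9]},"mq":[[91,28,92,40,45],{"rdo":81,"s":82,"sm":33,"xvn":66},[15,73,4],[39,95,27,82,77]],"tfu":[[0,3,75,9,41],{"n":44,"s":77,"t":17,"xzx":24},{"a":46,"gw":70,"kgm":10}]}
After op 2 (add /mq/0/0 5): {"lm":{"pla":[34,95,7],"xzu":[32,89,57,59,9]},"mq":[[5,91,28,92,40,45],{"rdo":81,"s":82,"sm":33,"xvn":66},[15,73,4],[39,95,27,82,77]],"tfu":[[0,3,75,9,41],{"n":44,"s":77,"t":17,"xzx":24},{"a":46,"gw":70,"kgm":10}]}
After op 3 (add /tfu/0/1 55): {"lm":{"pla":[34,95,7],"xzu":[32,89,57,59,9]},"mq":[[5,91,28,92,40,45],{"rdo":81,"s":82,"sm":33,"xvn":66},[15,73,4],[39,95,27,82,77]],"tfu":[[0,55,3,75,9,41],{"n":44,"s":77,"t":17,"xzx":24},{"a":46,"gw":70,"kgm":10}]}
After op 4 (replace /tfu/2/a 81): {"lm":{"pla":[34,95,7],"xzu":[32,89,57,59,9]},"mq":[[5,91,28,92,40,45],{"rdo":81,"s":82,"sm":33,"xvn":66},[15,73,4],[39,95,27,82,77]],"tfu":[[0,55,3,75,9,41],{"n":44,"s":77,"t":17,"xzx":24},{"a":81,"gw":70,"kgm":10}]}
After op 5 (add /tfu/2/a 69): {"lm":{"pla":[34,95,7],"xzu":[32,89,57,59,9]},"mq":[[5,91,28,92,40,45],{"rdo":81,"s":82,"sm":33,"xvn":66},[15,73,4],[39,95,27,82,77]],"tfu":[[0,55,3,75,9,41],{"n":44,"s":77,"t":17,"xzx":24},{"a":69,"gw":70,"kgm":10}]}
After op 6 (add /tfu/1/h 5): {"lm":{"pla":[34,95,7],"xzu":[32,89,57,59,9]},"mq":[[5,91,28,92,40,45],{"rdo":81,"s":82,"sm":33,"xvn":66},[15,73,4],[39,95,27,82,77]],"tfu":[[0,55,3,75,9,41],{"h":5,"n":44,"s":77,"t":17,"xzx":24},{"a":69,"gw":70,"kgm":10}]}
After op 7 (remove /tfu/2/kgm): {"lm":{"pla":[34,95,7],"xzu":[32,89,57,59,9]},"mq":[[5,91,28,92,40,45],{"rdo":81,"s":82,"sm":33,"xvn":66},[15,73,4],[39,95,27,82,77]],"tfu":[[0,55,3,75,9,41],{"h":5,"n":44,"s":77,"t":17,"xzx":24},{"a":69,"gw":70}]}
After op 8 (add /tfu/1/h 72): {"lm":{"pla":[34,95,7],"xzu":[32,89,57,59,9]},"mq":[[5,91,28,92,40,45],{"rdo":81,"s":82,"sm":33,"xvn":66},[15,73,4],[39,95,27,82,77]],"tfu":[[0,55,3,75,9,41],{"h":72,"n":44,"s":77,"t":17,"xzx":24},{"a":69,"gw":70}]}
After op 9 (add /mq/1 62): {"lm":{"pla":[34,95,7],"xzu":[32,89,57,59,9]},"mq":[[5,91,28,92,40,45],62,{"rdo":81,"s":82,"sm":33,"xvn":66},[15,73,4],[39,95,27,82,77]],"tfu":[[0,55,3,75,9,41],{"h":72,"n":44,"s":77,"t":17,"xzx":24},{"a":69,"gw":70}]}
After op 10 (remove /tfu/0): {"lm":{"pla":[34,95,7],"xzu":[32,89,57,59,9]},"mq":[[5,91,28,92,40,45],62,{"rdo":81,"s":82,"sm":33,"xvn":66},[15,73,4],[39,95,27,82,77]],"tfu":[{"h":72,"n":44,"s":77,"t":17,"xzx":24},{"a":69,"gw":70}]}
Value at /mq/1: 62

Answer: 62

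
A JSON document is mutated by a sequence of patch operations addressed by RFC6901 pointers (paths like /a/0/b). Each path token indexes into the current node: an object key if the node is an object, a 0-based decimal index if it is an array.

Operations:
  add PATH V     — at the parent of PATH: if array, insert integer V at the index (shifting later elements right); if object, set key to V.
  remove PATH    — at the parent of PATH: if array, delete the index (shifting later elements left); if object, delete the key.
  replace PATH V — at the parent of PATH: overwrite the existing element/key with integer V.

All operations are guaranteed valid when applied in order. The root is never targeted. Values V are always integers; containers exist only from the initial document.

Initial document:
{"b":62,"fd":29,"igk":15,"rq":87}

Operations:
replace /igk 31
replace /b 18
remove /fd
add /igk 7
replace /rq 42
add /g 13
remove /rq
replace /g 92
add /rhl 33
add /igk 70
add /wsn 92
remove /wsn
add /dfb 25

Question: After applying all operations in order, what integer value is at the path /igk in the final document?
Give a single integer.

Answer: 70

Derivation:
After op 1 (replace /igk 31): {"b":62,"fd":29,"igk":31,"rq":87}
After op 2 (replace /b 18): {"b":18,"fd":29,"igk":31,"rq":87}
After op 3 (remove /fd): {"b":18,"igk":31,"rq":87}
After op 4 (add /igk 7): {"b":18,"igk":7,"rq":87}
After op 5 (replace /rq 42): {"b":18,"igk":7,"rq":42}
After op 6 (add /g 13): {"b":18,"g":13,"igk":7,"rq":42}
After op 7 (remove /rq): {"b":18,"g":13,"igk":7}
After op 8 (replace /g 92): {"b":18,"g":92,"igk":7}
After op 9 (add /rhl 33): {"b":18,"g":92,"igk":7,"rhl":33}
After op 10 (add /igk 70): {"b":18,"g":92,"igk":70,"rhl":33}
After op 11 (add /wsn 92): {"b":18,"g":92,"igk":70,"rhl":33,"wsn":92}
After op 12 (remove /wsn): {"b":18,"g":92,"igk":70,"rhl":33}
After op 13 (add /dfb 25): {"b":18,"dfb":25,"g":92,"igk":70,"rhl":33}
Value at /igk: 70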